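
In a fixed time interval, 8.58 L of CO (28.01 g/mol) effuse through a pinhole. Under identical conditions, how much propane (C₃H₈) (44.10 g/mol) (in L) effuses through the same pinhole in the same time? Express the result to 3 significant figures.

Using Graham's law: rate_C₃H₈/rate_CO = √(M_CO/M_C₃H₈) = √(28.01/44.10) = √0.6351 = 0.7970.
So the volume for C₃H₈ is 8.58 × 0.7970 = 6.84 L.

6.84 L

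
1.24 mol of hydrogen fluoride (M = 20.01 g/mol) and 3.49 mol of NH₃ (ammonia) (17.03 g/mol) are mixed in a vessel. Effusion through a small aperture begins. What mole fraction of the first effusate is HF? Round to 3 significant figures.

Rate_i ∝ x_i/√M_i (Graham's law weighted by mole fraction), so the effusate composition follows n_i/√M_i.
Mole fraction of HF in the effusate = (n_HF/√M_HF) / (n_HF/√M_HF + n_NH₃/√M_NH₃)
= (1.24/√20.01) / (1.24/√20.01 + 3.49/√17.03) = 0.2772/(0.2772 + 0.8457) = 0.247.

0.247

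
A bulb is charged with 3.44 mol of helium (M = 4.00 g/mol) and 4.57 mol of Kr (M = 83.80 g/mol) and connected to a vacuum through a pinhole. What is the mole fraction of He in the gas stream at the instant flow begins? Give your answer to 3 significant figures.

Each component's effusion rate ∝ (its partial pressure)·(1/√M) ∝ n_i/√M_i.
x_He(eff) = (n_He/√M_He) / (n_He/√M_He + n_Kr/√M_Kr)
= (3.44/√4.00) / (3.44/√4.00 + 4.57/√83.80) = 1.720/(1.720 + 0.4992) = 0.775.

0.775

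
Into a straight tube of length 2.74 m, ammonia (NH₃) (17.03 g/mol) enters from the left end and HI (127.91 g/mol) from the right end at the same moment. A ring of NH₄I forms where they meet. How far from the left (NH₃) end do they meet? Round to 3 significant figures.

2.01 m

The fronts meet when d_NH₃ + d_HI = L with d_NH₃/d_HI = √(M_HI/M_NH₃) (Graham's law). Here √(M_HI/M_NH₃) = √(127.91/17.03) = 2.741.
With d_NH₃ + d_HI = 2.74 m, d_HI = 2.74/(1 + 2.741) = 0.7325 m.
d_NH₃ = 2.74 − 0.7325 = 2.01 m.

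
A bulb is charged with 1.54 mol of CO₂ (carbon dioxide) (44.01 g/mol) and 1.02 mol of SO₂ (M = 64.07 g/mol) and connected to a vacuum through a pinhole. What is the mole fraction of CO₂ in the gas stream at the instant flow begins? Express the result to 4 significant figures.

Each component's effusion rate ∝ (its partial pressure)·(1/√M) ∝ n_i/√M_i.
x_CO₂(eff) = (n_CO₂/√M_CO₂) / (n_CO₂/√M_CO₂ + n_SO₂/√M_SO₂)
= (1.54/√44.01) / (1.54/√44.01 + 1.02/√64.07) = 0.2321/(0.2321 + 0.1274) = 0.6456.

0.6456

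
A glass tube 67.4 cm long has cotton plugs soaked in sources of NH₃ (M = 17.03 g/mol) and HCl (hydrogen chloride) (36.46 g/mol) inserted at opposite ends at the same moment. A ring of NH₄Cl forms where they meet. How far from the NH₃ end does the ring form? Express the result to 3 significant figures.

40.0 cm

In equal time, each gas travels a distance ∝ its rate ∝ 1/√M, so d_NH₃/d_HCl = √(M_HCl/M_NH₃) = √(36.46/17.03) = 1.463.
With d_NH₃ + d_HCl = 67.4 cm, d_HCl = 67.4/(1 + 1.463) = 27.36 cm.
d_NH₃ = 67.4 − 27.36 = 40.0 cm.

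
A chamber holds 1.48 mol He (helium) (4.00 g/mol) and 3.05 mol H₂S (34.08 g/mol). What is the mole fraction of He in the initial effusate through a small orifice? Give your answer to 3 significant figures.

0.586

Each component's effusion rate ∝ (its partial pressure)·(1/√M) ∝ n_i/√M_i.
So x_He in the escaping gas = (n_He/√M_He) / Σ(n_i/√M_i)
= (1.48/√4.00) / (1.48/√4.00 + 3.05/√34.08) = 0.7400/(0.7400 + 0.5225) = 0.586.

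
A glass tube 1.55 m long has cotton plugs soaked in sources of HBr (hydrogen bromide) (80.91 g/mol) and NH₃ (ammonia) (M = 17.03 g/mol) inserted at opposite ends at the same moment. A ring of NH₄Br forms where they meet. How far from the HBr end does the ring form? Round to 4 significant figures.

0.4875 m

The fronts meet when d_HBr + d_NH₃ = L with d_HBr/d_NH₃ = √(M_NH₃/M_HBr) (Graham's law). Here √(M_NH₃/M_HBr) = √(17.03/80.91) = 0.4588.
With d_HBr + d_NH₃ = 1.55 m, d_NH₃ = 1.55/(1 + 0.4588) = 1.063 m.
d_HBr = 1.55 − 1.063 = 0.4875 m.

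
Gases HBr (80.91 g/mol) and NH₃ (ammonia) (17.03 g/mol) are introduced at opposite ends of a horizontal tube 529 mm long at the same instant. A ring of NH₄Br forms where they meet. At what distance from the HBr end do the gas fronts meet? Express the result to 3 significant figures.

166 mm

In equal time, each gas travels a distance ∝ its rate ∝ 1/√M, so d_HBr/d_NH₃ = √(M_NH₃/M_HBr) = √(17.03/80.91) = 0.4588.
With d_HBr + d_NH₃ = 529 mm, d_NH₃ = 529/(1 + 0.4588) = 362.6 mm.
d_HBr = 529 − 362.6 = 166 mm.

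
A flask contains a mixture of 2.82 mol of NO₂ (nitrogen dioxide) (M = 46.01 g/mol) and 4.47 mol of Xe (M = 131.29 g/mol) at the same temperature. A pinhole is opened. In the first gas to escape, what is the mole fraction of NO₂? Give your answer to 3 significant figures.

0.516

Rate_i ∝ x_i/√M_i (Graham's law weighted by mole fraction), so the effusate composition follows n_i/√M_i.
Mole fraction of NO₂ in the effusate = (n_NO₂/√M_NO₂) / (n_NO₂/√M_NO₂ + n_Xe/√M_Xe)
= (2.82/√46.01) / (2.82/√46.01 + 4.47/√131.29) = 0.4157/(0.4157 + 0.3901) = 0.516.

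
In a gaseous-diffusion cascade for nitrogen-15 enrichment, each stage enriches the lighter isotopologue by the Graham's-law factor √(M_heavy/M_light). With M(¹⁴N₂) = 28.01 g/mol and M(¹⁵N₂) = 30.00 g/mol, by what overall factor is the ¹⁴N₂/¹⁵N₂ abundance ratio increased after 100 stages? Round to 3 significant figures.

Each stage multiplies the ratio by α = √(30.00/28.01), so after 100 stages the overall factor is α^100 = (30.00/28.01)^(100/2).
= 1.07105^50 = 30.9.

30.9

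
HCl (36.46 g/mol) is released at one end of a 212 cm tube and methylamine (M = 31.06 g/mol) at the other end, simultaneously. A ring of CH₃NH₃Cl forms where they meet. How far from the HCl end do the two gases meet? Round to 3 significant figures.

102 cm

In equal time, each gas travels a distance ∝ its rate ∝ 1/√M, so d_HCl/d_CH₃NH₂ = √(M_CH₃NH₂/M_HCl) = √(31.06/36.46) = 0.9230.
With d_HCl + d_CH₃NH₂ = 212 cm, d_CH₃NH₂ = 212/(1 + 0.9230) = 110.2 cm.
d_HCl = 212 − 110.2 = 102 cm.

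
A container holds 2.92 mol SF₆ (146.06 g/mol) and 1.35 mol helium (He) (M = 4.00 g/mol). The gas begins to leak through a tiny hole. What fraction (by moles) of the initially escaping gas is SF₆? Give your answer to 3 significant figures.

Rate_i ∝ x_i/√M_i (Graham's law weighted by mole fraction), so the effusate composition follows n_i/√M_i.
Mole fraction of SF₆ in the effusate = (n_SF₆/√M_SF₆) / (n_SF₆/√M_SF₆ + n_He/√M_He)
= (2.92/√146.06) / (2.92/√146.06 + 1.35/√4.00) = 0.2416/(0.2416 + 0.6750) = 0.264.

0.264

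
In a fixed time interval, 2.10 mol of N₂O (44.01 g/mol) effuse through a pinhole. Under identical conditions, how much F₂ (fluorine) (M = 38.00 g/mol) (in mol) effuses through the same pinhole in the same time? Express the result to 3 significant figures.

2.26 mol

Using Graham's law: rate_F₂/rate_N₂O = √(M_N₂O/M_F₂) = √(44.01/38.00) = √1.158 = 1.076.
So the amount for F₂ is 2.10 × 1.076 = 2.26 mol.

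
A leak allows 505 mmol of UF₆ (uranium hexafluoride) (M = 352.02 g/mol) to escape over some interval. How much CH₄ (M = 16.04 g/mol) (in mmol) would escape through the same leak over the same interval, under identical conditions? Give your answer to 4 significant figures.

2366 mmol

By Graham's law, rate_CH₄/rate_UF₆ = √(M_UF₆/M_CH₄) = √(352.02/16.04) = √21.95 = 4.685.
So the amount for CH₄ is 505 × 4.685 = 2366 mmol.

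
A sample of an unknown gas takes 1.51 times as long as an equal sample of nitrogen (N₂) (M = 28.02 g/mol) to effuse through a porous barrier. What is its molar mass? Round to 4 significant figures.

63.89 g/mol

Using Graham's law: t_X/t_N₂ = √(M_X/M_N₂).
1.51 = √(M_X/28.02)
M_X = 28.02 × 1.51² = 28.02 × 2.280 = 63.89 g/mol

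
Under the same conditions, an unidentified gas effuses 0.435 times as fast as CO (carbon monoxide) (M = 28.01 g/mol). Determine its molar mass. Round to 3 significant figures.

Graham's law gives rate_X/rate_CO = √(M_CO/M_X).
0.435 = √(28.01/M_X)
M_X = 28.01 / 0.435² = 28.01 / 0.1892 = 148 g/mol

148 g/mol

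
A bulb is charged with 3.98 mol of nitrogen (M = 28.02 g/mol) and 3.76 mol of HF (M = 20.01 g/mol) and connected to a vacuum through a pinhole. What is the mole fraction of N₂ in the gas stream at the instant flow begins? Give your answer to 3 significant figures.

Effusion rate of each component ∝ n_i/√M_i (partial pressure × 1/√M).
Mole fraction of N₂ in the effusate = (n_N₂/√M_N₂) / (n_N₂/√M_N₂ + n_HF/√M_HF)
= (3.98/√28.02) / (3.98/√28.02 + 3.76/√20.01) = 0.7519/(0.7519 + 0.8406) = 0.472.

0.472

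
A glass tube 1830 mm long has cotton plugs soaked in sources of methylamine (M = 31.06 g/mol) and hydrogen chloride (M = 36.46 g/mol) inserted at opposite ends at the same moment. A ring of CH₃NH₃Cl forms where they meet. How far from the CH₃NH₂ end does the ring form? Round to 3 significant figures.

952 mm

Graham's law gives d_CH₃NH₂/d_HCl = rate_CH₃NH₂/rate_HCl = √(M_HCl/M_CH₃NH₂) = √(36.46/31.06) = 1.083.
With d_CH₃NH₂ + d_HCl = 1830 mm, d_HCl = 1830/(1 + 1.083) = 878.4 mm.
d_CH₃NH₂ = 1830 − 878.4 = 952 mm.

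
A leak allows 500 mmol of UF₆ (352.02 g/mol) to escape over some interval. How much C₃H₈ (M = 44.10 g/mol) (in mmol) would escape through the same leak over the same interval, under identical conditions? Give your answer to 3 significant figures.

By Graham's law, rate_C₃H₈/rate_UF₆ = √(M_UF₆/M_C₃H₈) = √(352.02/44.10) = √7.982 = 2.825.
So the amount for C₃H₈ is 500 × 2.825 = 1410 mmol.

1410 mmol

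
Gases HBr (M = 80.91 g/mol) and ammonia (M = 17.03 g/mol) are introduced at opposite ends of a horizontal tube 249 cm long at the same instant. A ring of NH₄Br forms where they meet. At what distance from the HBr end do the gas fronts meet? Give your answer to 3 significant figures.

Distances travelled in equal time are proportional to diffusion rates, so d_HBr/d_NH₃ = √(M_NH₃/M_HBr) = √(17.03/80.91) = 0.4588.
With d_HBr + d_NH₃ = 249 cm, d_NH₃ = 249/(1 + 0.4588) = 170.7 cm.
d_HBr = 249 − 170.7 = 78.3 cm.

78.3 cm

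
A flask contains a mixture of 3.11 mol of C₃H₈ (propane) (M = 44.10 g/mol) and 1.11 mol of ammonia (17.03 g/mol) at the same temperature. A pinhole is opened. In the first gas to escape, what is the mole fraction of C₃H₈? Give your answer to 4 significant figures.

0.6352

The effusion rate of species i is ∝ p_i/√M_i ∝ n_i/√M_i.
x_C₃H₈(eff) = (n_C₃H₈/√M_C₃H₈) / (n_C₃H₈/√M_C₃H₈ + n_NH₃/√M_NH₃)
= (3.11/√44.10) / (3.11/√44.10 + 1.11/√17.03) = 0.4683/(0.4683 + 0.2690) = 0.6352.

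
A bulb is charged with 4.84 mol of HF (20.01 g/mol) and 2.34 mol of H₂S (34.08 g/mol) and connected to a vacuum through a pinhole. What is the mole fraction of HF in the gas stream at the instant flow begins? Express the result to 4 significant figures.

0.7297

Effusion rate of each component ∝ n_i/√M_i (partial pressure × 1/√M).
So x_HF in the escaping gas = (n_HF/√M_HF) / Σ(n_i/√M_i)
= (4.84/√20.01) / (4.84/√20.01 + 2.34/√34.08) = 1.082/(1.082 + 0.4008) = 0.7297.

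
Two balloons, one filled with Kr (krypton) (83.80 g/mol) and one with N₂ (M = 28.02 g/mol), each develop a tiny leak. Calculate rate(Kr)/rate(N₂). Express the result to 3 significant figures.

0.578

Since effusion rate ∝ 1/√M, rate_Kr/rate_N₂ = √(M_N₂/M_Kr) = √(28.02/83.80) = √0.3344 = 0.578.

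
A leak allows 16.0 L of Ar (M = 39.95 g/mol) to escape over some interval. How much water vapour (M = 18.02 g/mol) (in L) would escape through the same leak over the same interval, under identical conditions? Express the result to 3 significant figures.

From Graham's law, rate_H₂O/rate_Ar = √(M_Ar/M_H₂O) = √(39.95/18.02) = √2.217 = 1.489.
So the volume for H₂O is 16.0 × 1.489 = 23.8 L.

23.8 L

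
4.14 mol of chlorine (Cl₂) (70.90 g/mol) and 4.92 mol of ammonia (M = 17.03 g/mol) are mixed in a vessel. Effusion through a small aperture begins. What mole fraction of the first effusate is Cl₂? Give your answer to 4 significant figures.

Effusion rate of each component ∝ n_i/√M_i (partial pressure × 1/√M).
Mole fraction of Cl₂ in the effusate = (n_Cl₂/√M_Cl₂) / (n_Cl₂/√M_Cl₂ + n_NH₃/√M_NH₃)
= (4.14/√70.90) / (4.14/√70.90 + 4.92/√17.03) = 0.4917/(0.4917 + 1.192) = 0.2920.

0.2920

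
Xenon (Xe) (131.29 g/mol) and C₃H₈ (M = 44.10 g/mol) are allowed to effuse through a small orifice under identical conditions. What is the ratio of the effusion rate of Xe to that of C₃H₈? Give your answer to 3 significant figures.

0.580

Using Graham's law: rate_Xe/rate_C₃H₈ = √(M_C₃H₈/M_Xe) = √(44.10/131.29) = √0.3359 = 0.580.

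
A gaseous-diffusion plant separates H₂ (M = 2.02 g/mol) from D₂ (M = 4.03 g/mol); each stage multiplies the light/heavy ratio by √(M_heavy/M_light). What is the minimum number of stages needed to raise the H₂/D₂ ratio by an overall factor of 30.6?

With α = √(4.03/2.02) per stage, ln α = ½ ln(1.99505) = 0.3453.
Need α^N ≥ 30.6 ⇒ N ≥ ln(30.6) / ln α = 3.421 / 0.3453 = 9.91.
Rounding up, N = 10 stages.

10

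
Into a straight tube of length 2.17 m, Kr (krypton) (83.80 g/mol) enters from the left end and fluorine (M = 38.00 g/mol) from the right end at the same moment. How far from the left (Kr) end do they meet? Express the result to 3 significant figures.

0.873 m

Graham's law gives d_Kr/d_F₂ = rate_Kr/rate_F₂ = √(M_F₂/M_Kr) = √(38.00/83.80) = 0.6734.
With d_Kr + d_F₂ = 2.17 m, d_F₂ = 2.17/(1 + 0.6734) = 1.297 m.
d_Kr = 2.17 − 1.297 = 0.873 m.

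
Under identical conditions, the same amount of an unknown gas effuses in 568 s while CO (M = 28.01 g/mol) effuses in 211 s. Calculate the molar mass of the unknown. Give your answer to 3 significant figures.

Graham's law gives t_X/t_CO = √(M_X/M_CO).
568/211 = 2.692 = √(M_X/28.01)
M_X = 28.01 × 2.692² = 28.01 × 7.247 = 203 g/mol

203 g/mol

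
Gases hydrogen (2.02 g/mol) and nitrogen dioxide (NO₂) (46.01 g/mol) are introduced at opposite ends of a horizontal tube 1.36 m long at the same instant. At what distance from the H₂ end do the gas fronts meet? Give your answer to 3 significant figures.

Graham's law gives d_H₂/d_NO₂ = rate_H₂/rate_NO₂ = √(M_NO₂/M_H₂) = √(46.01/2.02) = 4.773.
With d_H₂ + d_NO₂ = 1.36 m, d_NO₂ = 1.36/(1 + 4.773) = 0.2356 m.
d_H₂ = 1.36 − 0.2356 = 1.12 m.

1.12 m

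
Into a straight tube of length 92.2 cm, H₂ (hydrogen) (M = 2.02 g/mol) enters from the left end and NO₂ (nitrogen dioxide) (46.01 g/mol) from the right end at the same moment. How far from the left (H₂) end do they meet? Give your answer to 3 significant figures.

The fronts meet when d_H₂ + d_NO₂ = L with d_H₂/d_NO₂ = √(M_NO₂/M_H₂) (Graham's law). Here √(M_NO₂/M_H₂) = √(46.01/2.02) = 4.773.
With d_H₂ + d_NO₂ = 92.2 cm, d_NO₂ = 92.2/(1 + 4.773) = 15.97 cm.
d_H₂ = 92.2 − 15.97 = 76.2 cm.

76.2 cm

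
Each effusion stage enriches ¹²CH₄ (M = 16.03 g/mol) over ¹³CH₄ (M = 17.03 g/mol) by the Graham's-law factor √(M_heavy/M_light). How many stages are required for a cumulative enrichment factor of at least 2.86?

35

With α = √(17.03/16.03) per stage, ln α = ½ ln(1.06238) = 0.03026.
Need α^N ≥ 2.86 ⇒ N ≥ ln(2.86) / ln α = 1.051 / 0.03026 = 34.73.
So at least 35 stages are needed.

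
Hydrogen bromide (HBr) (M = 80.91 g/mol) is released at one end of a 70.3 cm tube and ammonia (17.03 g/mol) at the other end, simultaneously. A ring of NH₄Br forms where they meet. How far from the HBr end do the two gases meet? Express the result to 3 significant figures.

22.1 cm

The fronts meet when d_HBr + d_NH₃ = L with d_HBr/d_NH₃ = √(M_NH₃/M_HBr) (Graham's law). Here √(M_NH₃/M_HBr) = √(17.03/80.91) = 0.4588.
With d_HBr + d_NH₃ = 70.3 cm, d_NH₃ = 70.3/(1 + 0.4588) = 48.19 cm.
d_HBr = 70.3 − 48.19 = 22.1 cm.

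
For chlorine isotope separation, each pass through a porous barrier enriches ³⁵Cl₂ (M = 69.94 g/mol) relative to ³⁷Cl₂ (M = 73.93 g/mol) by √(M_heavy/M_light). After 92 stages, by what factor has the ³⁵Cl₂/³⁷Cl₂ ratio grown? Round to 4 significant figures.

12.83

Overall factor = α^92 with α = √(73.93/69.94), i.e. (73.93/69.94)^(92/2).
= 1.05705^46 = 12.83.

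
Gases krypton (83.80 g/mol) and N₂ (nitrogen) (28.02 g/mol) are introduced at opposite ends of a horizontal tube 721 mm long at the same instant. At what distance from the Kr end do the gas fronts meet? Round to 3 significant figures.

264 mm

Distances travelled in equal time are proportional to diffusion rates, so d_Kr/d_N₂ = √(M_N₂/M_Kr) = √(28.02/83.80) = 0.5782.
With d_Kr + d_N₂ = 721 mm, d_N₂ = 721/(1 + 0.5782) = 456.8 mm.
d_Kr = 721 − 456.8 = 264 mm.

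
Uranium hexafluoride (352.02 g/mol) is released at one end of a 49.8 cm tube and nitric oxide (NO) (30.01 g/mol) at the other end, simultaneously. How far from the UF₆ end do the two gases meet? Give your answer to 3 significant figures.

11.3 cm

Graham's law gives d_UF₆/d_NO = rate_UF₆/rate_NO = √(M_NO/M_UF₆) = √(30.01/352.02) = 0.2920.
With d_UF₆ + d_NO = 49.8 cm, d_NO = 49.8/(1 + 0.2920) = 38.55 cm.
d_UF₆ = 49.8 − 38.55 = 11.3 cm.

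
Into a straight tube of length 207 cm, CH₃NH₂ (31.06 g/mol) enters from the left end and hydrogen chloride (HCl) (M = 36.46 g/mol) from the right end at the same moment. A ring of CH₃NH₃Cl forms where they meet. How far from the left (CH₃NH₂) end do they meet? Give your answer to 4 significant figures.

107.6 cm

Distances travelled in equal time are proportional to diffusion rates, so d_CH₃NH₂/d_HCl = √(M_HCl/M_CH₃NH₂) = √(36.46/31.06) = 1.083.
With d_CH₃NH₂ + d_HCl = 207 cm, d_HCl = 207/(1 + 1.083) = 99.35 cm.
d_CH₃NH₂ = 207 − 99.35 = 107.6 cm.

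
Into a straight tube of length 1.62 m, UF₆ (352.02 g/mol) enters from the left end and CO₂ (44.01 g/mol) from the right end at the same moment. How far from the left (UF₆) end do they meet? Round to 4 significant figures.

Graham's law gives d_UF₆/d_CO₂ = rate_UF₆/rate_CO₂ = √(M_CO₂/M_UF₆) = √(44.01/352.02) = 0.3536.
With d_UF₆ + d_CO₂ = 1.62 m, d_CO₂ = 1.62/(1 + 0.3536) = 1.197 m.
d_UF₆ = 1.62 − 1.197 = 0.4232 m.

0.4232 m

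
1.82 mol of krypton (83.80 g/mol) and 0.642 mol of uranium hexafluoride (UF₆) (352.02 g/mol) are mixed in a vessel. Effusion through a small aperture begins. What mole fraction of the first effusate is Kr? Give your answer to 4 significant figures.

Effusion rate of each component ∝ n_i/√M_i (partial pressure × 1/√M).
So x_Kr in the escaping gas = (n_Kr/√M_Kr) / Σ(n_i/√M_i)
= (1.82/√83.80) / (1.82/√83.80 + 0.642/√352.02) = 0.1988/(0.1988 + 0.03422) = 0.8532.

0.8532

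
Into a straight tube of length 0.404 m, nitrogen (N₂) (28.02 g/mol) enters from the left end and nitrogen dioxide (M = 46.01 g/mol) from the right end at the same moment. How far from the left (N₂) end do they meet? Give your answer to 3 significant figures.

Distances travelled in equal time are proportional to diffusion rates, so d_N₂/d_NO₂ = √(M_NO₂/M_N₂) = √(46.01/28.02) = 1.281.
With d_N₂ + d_NO₂ = 0.404 m, d_NO₂ = 0.404/(1 + 1.281) = 0.1771 m.
d_N₂ = 0.404 − 0.1771 = 0.227 m.

0.227 m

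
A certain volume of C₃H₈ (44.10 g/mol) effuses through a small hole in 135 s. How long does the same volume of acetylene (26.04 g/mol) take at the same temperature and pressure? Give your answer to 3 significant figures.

Using Graham's law: t_C₂H₂/t_C₃H₈ = √(M_C₂H₂/M_C₃H₈) = √(26.04/44.10) = √0.5905 = 0.7684.
So the time for C₂H₂ is 135 × 0.7684 = 104 s.

104 s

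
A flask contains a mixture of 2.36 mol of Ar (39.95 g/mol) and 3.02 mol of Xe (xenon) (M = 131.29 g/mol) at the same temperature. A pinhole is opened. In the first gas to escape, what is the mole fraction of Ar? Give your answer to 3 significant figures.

The effusion rate of species i is ∝ p_i/√M_i ∝ n_i/√M_i.
x_Ar(eff) = (n_Ar/√M_Ar) / (n_Ar/√M_Ar + n_Xe/√M_Xe)
= (2.36/√39.95) / (2.36/√39.95 + 3.02/√131.29) = 0.3734/(0.3734 + 0.2636) = 0.586.

0.586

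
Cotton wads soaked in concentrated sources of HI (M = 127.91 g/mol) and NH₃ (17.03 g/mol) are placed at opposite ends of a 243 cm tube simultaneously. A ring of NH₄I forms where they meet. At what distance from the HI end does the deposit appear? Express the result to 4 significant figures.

The fronts meet when d_HI + d_NH₃ = L with d_HI/d_NH₃ = √(M_NH₃/M_HI) (Graham's law). Here √(M_NH₃/M_HI) = √(17.03/127.91) = 0.3649.
With d_HI + d_NH₃ = 243 cm, d_NH₃ = 243/(1 + 0.3649) = 178.0 cm.
d_HI = 243 − 178.0 = 64.96 cm.

64.96 cm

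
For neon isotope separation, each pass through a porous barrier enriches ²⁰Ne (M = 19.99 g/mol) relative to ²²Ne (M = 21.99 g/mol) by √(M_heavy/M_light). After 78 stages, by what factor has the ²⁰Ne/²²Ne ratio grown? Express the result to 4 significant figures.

Overall factor = α^78 with α = √(21.99/19.99), i.e. (21.99/19.99)^(78/2).
= 1.10005^39 = 41.22.

41.22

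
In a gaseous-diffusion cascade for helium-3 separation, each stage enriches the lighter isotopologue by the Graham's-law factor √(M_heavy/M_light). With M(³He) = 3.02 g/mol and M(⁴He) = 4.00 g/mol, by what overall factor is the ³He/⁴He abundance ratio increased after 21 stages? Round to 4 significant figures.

19.12

Each stage multiplies the ratio by α = √(4.00/3.02), so after 21 stages the overall factor is α^21 = (4.00/3.02)^(21/2).
= 1.32450^(21/2) = 19.12.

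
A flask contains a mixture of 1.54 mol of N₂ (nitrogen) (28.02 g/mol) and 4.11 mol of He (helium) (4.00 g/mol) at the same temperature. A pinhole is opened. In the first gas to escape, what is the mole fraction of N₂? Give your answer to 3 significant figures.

Effusion rate of each component ∝ n_i/√M_i (partial pressure × 1/√M).
x_N₂(eff) = (n_N₂/√M_N₂) / (n_N₂/√M_N₂ + n_He/√M_He)
= (1.54/√28.02) / (1.54/√28.02 + 4.11/√4.00) = 0.2909/(0.2909 + 2.055) = 0.124.

0.124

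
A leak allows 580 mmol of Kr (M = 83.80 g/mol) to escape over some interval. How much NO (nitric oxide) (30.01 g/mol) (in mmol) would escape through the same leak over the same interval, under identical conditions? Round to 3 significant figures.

969 mmol

Using Graham's law: rate_NO/rate_Kr = √(M_Kr/M_NO) = √(83.80/30.01) = √2.792 = 1.671.
So the amount for NO is 580 × 1.671 = 969 mmol.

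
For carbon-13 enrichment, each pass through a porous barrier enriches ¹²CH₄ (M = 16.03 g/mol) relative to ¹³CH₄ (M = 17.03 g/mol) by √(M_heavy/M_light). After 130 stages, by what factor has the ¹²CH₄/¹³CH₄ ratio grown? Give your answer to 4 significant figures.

Each stage multiplies the ratio by α = √(17.03/16.03), so after 130 stages the overall factor is α^130 = (17.03/16.03)^(130/2).
= 1.06238^65 = 51.08.

51.08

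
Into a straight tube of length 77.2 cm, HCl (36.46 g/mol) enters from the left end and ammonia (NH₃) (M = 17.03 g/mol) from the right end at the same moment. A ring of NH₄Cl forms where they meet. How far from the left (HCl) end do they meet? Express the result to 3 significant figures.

31.3 cm

Distances travelled in equal time are proportional to diffusion rates, so d_HCl/d_NH₃ = √(M_NH₃/M_HCl) = √(17.03/36.46) = 0.6834.
With d_HCl + d_NH₃ = 77.2 cm, d_NH₃ = 77.2/(1 + 0.6834) = 45.86 cm.
d_HCl = 77.2 − 45.86 = 31.3 cm.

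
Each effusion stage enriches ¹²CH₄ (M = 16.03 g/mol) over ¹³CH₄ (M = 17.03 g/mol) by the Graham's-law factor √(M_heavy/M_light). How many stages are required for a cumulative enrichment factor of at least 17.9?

Per stage α = (17.03/16.03)^(1/2) = 1.06238^0.5, giving ln α = 0.03026.
Need α^N ≥ 17.9 ⇒ N ≥ ln(17.9) / ln α = 2.885 / 0.03026 = 95.34.
Minimum whole number of stages: N = 96.

96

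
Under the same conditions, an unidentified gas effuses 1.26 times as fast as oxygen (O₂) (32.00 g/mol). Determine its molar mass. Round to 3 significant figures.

Since effusion rate ∝ 1/√M, rate_X/rate_O₂ = √(M_O₂/M_X).
1.26 = √(32.00/M_X)
M_X = 32.00 / 1.26² = 32.00 / 1.588 = 20.2 g/mol

20.2 g/mol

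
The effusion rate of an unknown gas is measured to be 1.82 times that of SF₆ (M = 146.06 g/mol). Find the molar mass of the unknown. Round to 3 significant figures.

Using Graham's law: rate_X/rate_SF₆ = √(M_SF₆/M_X).
1.82 = √(146.06/M_X)
M_X = 146.06 / 1.82² = 146.06 / 3.312 = 44.1 g/mol

44.1 g/mol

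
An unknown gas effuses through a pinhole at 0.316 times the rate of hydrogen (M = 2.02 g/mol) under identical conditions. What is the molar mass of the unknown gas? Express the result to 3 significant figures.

20.2 g/mol

Using Graham's law: rate_X/rate_H₂ = √(M_H₂/M_X).
0.316 = √(2.02/M_X)
M_X = 2.02 / 0.316² = 2.02 / 0.09986 = 20.2 g/mol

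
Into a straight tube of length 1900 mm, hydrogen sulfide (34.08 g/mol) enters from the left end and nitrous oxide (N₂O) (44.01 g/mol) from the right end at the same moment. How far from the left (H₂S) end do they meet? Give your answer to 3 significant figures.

1010 mm

Distances travelled in equal time are proportional to diffusion rates, so d_H₂S/d_N₂O = √(M_N₂O/M_H₂S) = √(44.01/34.08) = 1.136.
With d_H₂S + d_N₂O = 1900 mm, d_N₂O = 1900/(1 + 1.136) = 889.4 mm.
d_H₂S = 1900 − 889.4 = 1010 mm.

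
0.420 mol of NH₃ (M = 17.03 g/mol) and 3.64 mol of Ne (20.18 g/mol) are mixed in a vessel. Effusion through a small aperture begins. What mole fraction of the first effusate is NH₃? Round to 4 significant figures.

Each component's effusion rate ∝ (its partial pressure)·(1/√M) ∝ n_i/√M_i.
So x_NH₃ in the escaping gas = (n_NH₃/√M_NH₃) / Σ(n_i/√M_i)
= (0.420/√17.03) / (0.420/√17.03 + 3.64/√20.18) = 0.1018/(0.1018 + 0.8103) = 0.1116.

0.1116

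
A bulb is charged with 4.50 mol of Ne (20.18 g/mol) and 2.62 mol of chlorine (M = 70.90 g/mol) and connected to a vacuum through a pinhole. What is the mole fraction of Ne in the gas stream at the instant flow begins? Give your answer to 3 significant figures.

0.763

Rate_i ∝ x_i/√M_i (Graham's law weighted by mole fraction), so the effusate composition follows n_i/√M_i.
Mole fraction of Ne in the effusate = (n_Ne/√M_Ne) / (n_Ne/√M_Ne + n_Cl₂/√M_Cl₂)
= (4.50/√20.18) / (4.50/√20.18 + 2.62/√70.90) = 1.002/(1.002 + 0.3112) = 0.763.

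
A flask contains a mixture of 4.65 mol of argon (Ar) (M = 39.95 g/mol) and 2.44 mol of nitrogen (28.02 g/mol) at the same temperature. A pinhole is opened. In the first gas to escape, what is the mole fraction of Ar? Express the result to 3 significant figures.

0.615

Effusion rate of each component ∝ n_i/√M_i (partial pressure × 1/√M).
Mole fraction of Ar in the effusate = (n_Ar/√M_Ar) / (n_Ar/√M_Ar + n_N₂/√M_N₂)
= (4.65/√39.95) / (4.65/√39.95 + 2.44/√28.02) = 0.7357/(0.7357 + 0.4610) = 0.615.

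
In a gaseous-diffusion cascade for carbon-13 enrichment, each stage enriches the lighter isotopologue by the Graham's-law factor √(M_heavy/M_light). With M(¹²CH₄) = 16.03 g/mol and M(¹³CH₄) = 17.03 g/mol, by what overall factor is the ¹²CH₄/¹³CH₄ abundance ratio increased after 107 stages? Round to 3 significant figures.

25.5

After 107 stages the ratio has grown by (√(17.03/16.03))^107 = (17.03/16.03)^(107/2).
= 1.06238^(107/2) = 25.5.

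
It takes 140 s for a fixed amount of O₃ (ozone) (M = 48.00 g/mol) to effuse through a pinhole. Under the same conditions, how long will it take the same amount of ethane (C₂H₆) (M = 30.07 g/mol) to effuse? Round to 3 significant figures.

111 s

From Graham's law, t_C₂H₆/t_O₃ = √(M_C₂H₆/M_O₃) = √(30.07/48.00) = √0.6265 = 0.7915.
So the time for C₂H₆ is 140 × 0.7915 = 111 s.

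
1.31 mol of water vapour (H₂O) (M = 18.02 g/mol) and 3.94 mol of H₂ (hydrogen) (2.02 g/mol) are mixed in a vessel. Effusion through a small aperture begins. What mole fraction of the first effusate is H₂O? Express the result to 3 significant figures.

Rate_i ∝ x_i/√M_i (Graham's law weighted by mole fraction), so the effusate composition follows n_i/√M_i.
x_H₂O(eff) = (n_H₂O/√M_H₂O) / (n_H₂O/√M_H₂O + n_H₂/√M_H₂)
= (1.31/√18.02) / (1.31/√18.02 + 3.94/√2.02) = 0.3086/(0.3086 + 2.772) = 0.100.

0.100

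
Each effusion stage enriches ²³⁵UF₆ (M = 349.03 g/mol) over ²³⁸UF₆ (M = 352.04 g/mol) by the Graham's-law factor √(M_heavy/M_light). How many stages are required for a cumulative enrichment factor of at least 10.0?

Single-stage factor α = √(352.04/349.03), so ln α = ½ ln(1.00862) = 0.004293.
Need α^N ≥ 10.0 ⇒ N ≥ ln(10.0) / ln α = 2.303 / 0.004293 = 536.30.
Rounding up, N = 537 stages.

537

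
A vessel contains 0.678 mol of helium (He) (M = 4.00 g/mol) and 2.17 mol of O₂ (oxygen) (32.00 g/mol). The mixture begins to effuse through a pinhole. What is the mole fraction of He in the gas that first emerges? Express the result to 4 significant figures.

Effusion rate of each component ∝ n_i/√M_i (partial pressure × 1/√M).
x_He(eff) = (n_He/√M_He) / (n_He/√M_He + n_O₂/√M_O₂)
= (0.678/√4.00) / (0.678/√4.00 + 2.17/√32.00) = 0.3390/(0.3390 + 0.3836) = 0.4691.

0.4691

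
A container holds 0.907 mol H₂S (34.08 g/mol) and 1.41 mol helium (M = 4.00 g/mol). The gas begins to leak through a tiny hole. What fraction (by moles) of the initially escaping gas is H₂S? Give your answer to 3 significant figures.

0.181

Rate_i ∝ x_i/√M_i (Graham's law weighted by mole fraction), so the effusate composition follows n_i/√M_i.
x_H₂S(eff) = (n_H₂S/√M_H₂S) / (n_H₂S/√M_H₂S + n_He/√M_He)
= (0.907/√34.08) / (0.907/√34.08 + 1.41/√4.00) = 0.1554/(0.1554 + 0.7050) = 0.181.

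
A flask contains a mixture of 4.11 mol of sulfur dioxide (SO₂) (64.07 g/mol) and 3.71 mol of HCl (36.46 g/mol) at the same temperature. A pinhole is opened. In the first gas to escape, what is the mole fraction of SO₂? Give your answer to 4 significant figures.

0.4552

Each component's effusion rate ∝ (its partial pressure)·(1/√M) ∝ n_i/√M_i.
So x_SO₂ in the escaping gas = (n_SO₂/√M_SO₂) / Σ(n_i/√M_i)
= (4.11/√64.07) / (4.11/√64.07 + 3.71/√36.46) = 0.5135/(0.5135 + 0.6144) = 0.4552.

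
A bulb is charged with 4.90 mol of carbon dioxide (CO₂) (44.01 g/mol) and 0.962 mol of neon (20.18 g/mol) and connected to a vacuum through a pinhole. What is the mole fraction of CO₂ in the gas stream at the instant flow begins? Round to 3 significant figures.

Each component's effusion rate ∝ (its partial pressure)·(1/√M) ∝ n_i/√M_i.
x_CO₂(eff) = (n_CO₂/√M_CO₂) / (n_CO₂/√M_CO₂ + n_Ne/√M_Ne)
= (4.90/√44.01) / (4.90/√44.01 + 0.962/√20.18) = 0.7386/(0.7386 + 0.2141) = 0.775.

0.775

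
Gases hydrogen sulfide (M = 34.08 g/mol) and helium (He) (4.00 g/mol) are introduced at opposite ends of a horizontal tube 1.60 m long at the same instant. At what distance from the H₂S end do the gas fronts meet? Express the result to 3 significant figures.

0.408 m

The fronts meet when d_H₂S + d_He = L with d_H₂S/d_He = √(M_He/M_H₂S) (Graham's law). Here √(M_He/M_H₂S) = √(4.00/34.08) = 0.3426.
With d_H₂S + d_He = 1.60 m, d_He = 1.60/(1 + 0.3426) = 1.192 m.
d_H₂S = 1.60 − 1.192 = 0.408 m.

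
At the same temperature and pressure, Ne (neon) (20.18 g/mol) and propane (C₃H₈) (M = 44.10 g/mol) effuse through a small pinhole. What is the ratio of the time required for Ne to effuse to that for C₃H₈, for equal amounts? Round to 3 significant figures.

Using Graham's law: t_Ne/t_C₃H₈ = √(M_Ne/M_C₃H₈) = √(20.18/44.10) = √0.4576 = 0.676.

0.676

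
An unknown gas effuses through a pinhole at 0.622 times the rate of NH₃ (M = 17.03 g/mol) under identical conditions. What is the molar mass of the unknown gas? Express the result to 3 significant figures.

Graham's law gives rate_X/rate_NH₃ = √(M_NH₃/M_X).
0.622 = √(17.03/M_X)
M_X = 17.03 / 0.622² = 17.03 / 0.3869 = 44.0 g/mol

44.0 g/mol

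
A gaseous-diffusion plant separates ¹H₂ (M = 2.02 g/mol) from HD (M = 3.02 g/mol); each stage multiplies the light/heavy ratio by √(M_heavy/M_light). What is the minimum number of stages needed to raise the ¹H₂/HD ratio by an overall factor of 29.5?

Per stage α = (3.02/2.02)^(1/2) = 1.49505^0.5, giving ln α = 0.2011.
Need α^N ≥ 29.5 ⇒ N ≥ ln(29.5) / ln α = 3.384 / 0.2011 = 16.83.
Rounding up, N = 17 stages.

17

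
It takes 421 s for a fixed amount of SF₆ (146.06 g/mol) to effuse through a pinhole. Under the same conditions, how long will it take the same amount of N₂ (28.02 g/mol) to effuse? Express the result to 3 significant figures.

184 s

By Graham's law, t_N₂/t_SF₆ = √(M_N₂/M_SF₆) = √(28.02/146.06) = √0.1918 = 0.4380.
So the time for N₂ is 421 × 0.4380 = 184 s.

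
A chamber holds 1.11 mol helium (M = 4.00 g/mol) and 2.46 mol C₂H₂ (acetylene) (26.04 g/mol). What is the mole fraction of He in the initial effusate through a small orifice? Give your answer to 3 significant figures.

The effusion rate of species i is ∝ p_i/√M_i ∝ n_i/√M_i.
Mole fraction of He in the effusate = (n_He/√M_He) / (n_He/√M_He + n_C₂H₂/√M_C₂H₂)
= (1.11/√4.00) / (1.11/√4.00 + 2.46/√26.04) = 0.5550/(0.5550 + 0.4821) = 0.535.

0.535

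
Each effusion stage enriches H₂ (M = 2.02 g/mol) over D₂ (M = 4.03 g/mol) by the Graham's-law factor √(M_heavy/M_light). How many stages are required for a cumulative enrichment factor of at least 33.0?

11

With α = √(4.03/2.02) per stage, ln α = ½ ln(1.99505) = 0.3453.
Need α^N ≥ 33.0 ⇒ N ≥ ln(33.0) / ln α = 3.497 / 0.3453 = 10.12.
So at least 11 stages are needed.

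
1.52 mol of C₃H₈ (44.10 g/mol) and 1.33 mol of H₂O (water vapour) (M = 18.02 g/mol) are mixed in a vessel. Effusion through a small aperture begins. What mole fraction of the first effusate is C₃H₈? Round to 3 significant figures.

Effusion rate of each component ∝ n_i/√M_i (partial pressure × 1/√M).
So x_C₃H₈ in the escaping gas = (n_C₃H₈/√M_C₃H₈) / Σ(n_i/√M_i)
= (1.52/√44.10) / (1.52/√44.10 + 1.33/√18.02) = 0.2289/(0.2289 + 0.3133) = 0.422.

0.422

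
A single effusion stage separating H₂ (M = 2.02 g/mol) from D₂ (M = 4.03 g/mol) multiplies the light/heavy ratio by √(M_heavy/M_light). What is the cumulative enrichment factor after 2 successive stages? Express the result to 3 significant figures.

2.00

After 2 stages the ratio has grown by (√(4.03/2.02))^2 = (4.03/2.02)^(2/2).
= 1.99505^1 = 2.00.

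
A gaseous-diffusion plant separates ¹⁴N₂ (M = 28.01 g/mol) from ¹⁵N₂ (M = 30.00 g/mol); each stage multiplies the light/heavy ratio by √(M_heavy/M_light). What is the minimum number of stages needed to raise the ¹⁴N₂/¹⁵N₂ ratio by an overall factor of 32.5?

102

Per stage α = (30.00/28.01)^(1/2) = 1.07105^0.5, giving ln α = 0.03432.
Need α^N ≥ 32.5 ⇒ N ≥ ln(32.5) / ln α = 3.481 / 0.03432 = 101.44.
Minimum whole number of stages: N = 102.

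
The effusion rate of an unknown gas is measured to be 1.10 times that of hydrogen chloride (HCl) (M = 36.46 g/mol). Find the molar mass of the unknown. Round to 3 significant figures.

Graham's law gives rate_X/rate_HCl = √(M_HCl/M_X).
1.10 = √(36.46/M_X)
M_X = 36.46 / 1.10² = 36.46 / 1.210 = 30.1 g/mol

30.1 g/mol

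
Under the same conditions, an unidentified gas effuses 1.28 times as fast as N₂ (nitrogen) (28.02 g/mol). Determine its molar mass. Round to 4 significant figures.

17.10 g/mol

Graham's law gives rate_X/rate_N₂ = √(M_N₂/M_X).
1.28 = √(28.02/M_X)
M_X = 28.02 / 1.28² = 28.02 / 1.638 = 17.10 g/mol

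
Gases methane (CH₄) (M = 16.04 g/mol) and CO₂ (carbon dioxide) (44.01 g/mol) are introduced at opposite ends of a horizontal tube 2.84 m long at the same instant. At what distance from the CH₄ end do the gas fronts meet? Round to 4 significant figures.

1.771 m

Graham's law gives d_CH₄/d_CO₂ = rate_CH₄/rate_CO₂ = √(M_CO₂/M_CH₄) = √(44.01/16.04) = 1.656.
With d_CH₄ + d_CO₂ = 2.84 m, d_CO₂ = 2.84/(1 + 1.656) = 1.069 m.
d_CH₄ = 2.84 − 1.069 = 1.771 m.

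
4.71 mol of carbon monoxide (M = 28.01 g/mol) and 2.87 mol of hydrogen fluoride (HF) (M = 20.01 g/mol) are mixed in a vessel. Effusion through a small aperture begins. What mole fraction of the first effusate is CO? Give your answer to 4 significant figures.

Effusion rate of each component ∝ n_i/√M_i (partial pressure × 1/√M).
x_CO(eff) = (n_CO/√M_CO) / (n_CO/√M_CO + n_HF/√M_HF)
= (4.71/√28.01) / (4.71/√28.01 + 2.87/√20.01) = 0.8899/(0.8899 + 0.6416) = 0.5811.

0.5811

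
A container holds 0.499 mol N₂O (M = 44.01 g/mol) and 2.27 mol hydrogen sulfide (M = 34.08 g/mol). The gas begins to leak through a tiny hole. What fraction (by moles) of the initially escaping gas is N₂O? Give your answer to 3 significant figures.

Effusion rate of each component ∝ n_i/√M_i (partial pressure × 1/√M).
So x_N₂O in the escaping gas = (n_N₂O/√M_N₂O) / Σ(n_i/√M_i)
= (0.499/√44.01) / (0.499/√44.01 + 2.27/√34.08) = 0.07522/(0.07522 + 0.3888) = 0.162.

0.162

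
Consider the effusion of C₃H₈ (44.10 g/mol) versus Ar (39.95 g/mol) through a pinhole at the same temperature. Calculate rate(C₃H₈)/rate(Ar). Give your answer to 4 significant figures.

Using Graham's law: rate_C₃H₈/rate_Ar = √(M_Ar/M_C₃H₈) = √(39.95/44.10) = √0.9059 = 0.9518.

0.9518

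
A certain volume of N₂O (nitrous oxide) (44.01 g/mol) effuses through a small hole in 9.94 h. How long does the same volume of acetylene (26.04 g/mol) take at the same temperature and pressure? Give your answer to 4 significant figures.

Using Graham's law: t_C₂H₂/t_N₂O = √(M_C₂H₂/M_N₂O) = √(26.04/44.01) = √0.5917 = 0.7692.
So the time for C₂H₂ is 9.94 × 0.7692 = 7.646 h.

7.646 h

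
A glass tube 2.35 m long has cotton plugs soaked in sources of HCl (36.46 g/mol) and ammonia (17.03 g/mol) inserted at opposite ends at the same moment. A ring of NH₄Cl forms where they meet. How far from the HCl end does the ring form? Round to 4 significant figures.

0.9540 m

In equal time, each gas travels a distance ∝ its rate ∝ 1/√M, so d_HCl/d_NH₃ = √(M_NH₃/M_HCl) = √(17.03/36.46) = 0.6834.
With d_HCl + d_NH₃ = 2.35 m, d_NH₃ = 2.35/(1 + 0.6834) = 1.396 m.
d_HCl = 2.35 − 1.396 = 0.9540 m.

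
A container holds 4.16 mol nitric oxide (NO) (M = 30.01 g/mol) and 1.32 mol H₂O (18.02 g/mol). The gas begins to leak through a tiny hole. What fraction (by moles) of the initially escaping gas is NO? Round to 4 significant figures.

0.7095

Rate_i ∝ x_i/√M_i (Graham's law weighted by mole fraction), so the effusate composition follows n_i/√M_i.
So x_NO in the escaping gas = (n_NO/√M_NO) / Σ(n_i/√M_i)
= (4.16/√30.01) / (4.16/√30.01 + 1.32/√18.02) = 0.7594/(0.7594 + 0.3110) = 0.7095.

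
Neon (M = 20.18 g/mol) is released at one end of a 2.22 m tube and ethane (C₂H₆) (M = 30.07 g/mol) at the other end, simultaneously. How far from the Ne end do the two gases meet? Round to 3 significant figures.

1.22 m

In equal time, each gas travels a distance ∝ its rate ∝ 1/√M, so d_Ne/d_C₂H₆ = √(M_C₂H₆/M_Ne) = √(30.07/20.18) = 1.221.
With d_Ne + d_C₂H₆ = 2.22 m, d_C₂H₆ = 2.22/(1 + 1.221) = 0.9997 m.
d_Ne = 2.22 − 0.9997 = 1.22 m.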